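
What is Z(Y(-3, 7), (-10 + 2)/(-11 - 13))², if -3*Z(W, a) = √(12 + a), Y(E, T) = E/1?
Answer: 37/27 ≈ 1.3704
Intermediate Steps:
Y(E, T) = E (Y(E, T) = E*1 = E)
Z(W, a) = -√(12 + a)/3
Z(Y(-3, 7), (-10 + 2)/(-11 - 13))² = (-√(12 + (-10 + 2)/(-11 - 13))/3)² = (-√(12 - 8/(-24))/3)² = (-√(12 - 8*(-1/24))/3)² = (-√(12 + ⅓)/3)² = (-√111/9)² = 37/27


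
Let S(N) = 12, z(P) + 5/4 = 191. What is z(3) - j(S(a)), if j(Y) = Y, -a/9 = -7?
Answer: 711/4 ≈ 177.75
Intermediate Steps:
a = 63 (a = -9*(-7) = 63)
z(P) = 759/4 (z(P) = -5/4 + 191 = 759/4)
z(3) - j(S(a)) = 759/4 - 1*12 = 759/4 - 12 = 711/4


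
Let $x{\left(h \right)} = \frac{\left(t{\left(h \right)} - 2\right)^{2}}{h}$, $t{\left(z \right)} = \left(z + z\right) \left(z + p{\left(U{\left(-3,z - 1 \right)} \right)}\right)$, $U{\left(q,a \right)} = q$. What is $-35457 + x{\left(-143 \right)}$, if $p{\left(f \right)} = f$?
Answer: $- \frac{1748466867}{143} \approx -1.2227 \cdot 10^{7}$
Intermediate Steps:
$t{\left(z \right)} = 2 z \left(-3 + z\right)$ ($t{\left(z \right)} = \left(z + z\right) \left(z - 3\right) = 2 z \left(-3 + z\right)$)
$x{\left(h \right)} = \frac{\left(-2 + 2 h \left(-3 + h\right)\right)^{2}}{h}$ ($x{\left(h \right)} = \frac{\left(2 h \left(-3 + h\right) - 2\right)^{2}}{h} = \frac{\left(-2 + 2 h \left(-3 + h\right)\right)^{2}}{h}$)
$-35457 + x{\left(-143 \right)} = -35457 + \frac{4 \left(-1 - 143 \left(-3 - 143\right)\right)^{2}}{-143} = -35457 + 4 \left(- \frac{1}{143}\right) \left(-1 - -20878\right)^{2} = -35457 + 4 \left(- \frac{1}{143}\right) \left(-1 + 20878\right)^{2} = -35457 + 4 \left(- \frac{1}{143}\right) 20877^{2} = -35457 + 4 \left(- \frac{1}{143}\right) 435849129 = -35457 - \frac{1743396516}{143} = - \frac{1748466867}{143}$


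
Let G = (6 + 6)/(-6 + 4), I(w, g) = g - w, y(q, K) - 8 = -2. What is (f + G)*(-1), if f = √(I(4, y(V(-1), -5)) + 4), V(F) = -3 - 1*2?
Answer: 6 - √6 ≈ 3.5505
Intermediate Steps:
V(F) = -5 (V(F) = -3 - 2 = -5)
y(q, K) = 6 (y(q, K) = 8 - 2 = 6)
f = √6 (f = √((6 - 1*4) + 4) = √((6 - 4) + 4) = √(2 + 4) = √6 ≈ 2.4495)
G = -6 (G = 12/(-2) = 12*(-½) = -6)
(f + G)*(-1) = (√6 - 6)*(-1) = (-6 + √6)*(-1) = 6 - √6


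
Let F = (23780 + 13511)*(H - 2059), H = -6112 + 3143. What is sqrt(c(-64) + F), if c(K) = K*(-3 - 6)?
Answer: 2*I*sqrt(46874643) ≈ 13693.0*I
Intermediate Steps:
H = -2969
c(K) = -9*K (c(K) = K*(-9) = -9*K)
F = -187499148 (F = (23780 + 13511)*(-2969 - 2059) = 37291*(-5028) = -187499148)
sqrt(c(-64) + F) = sqrt(-9*(-64) - 187499148) = sqrt(576 - 187499148) = sqrt(-187498572) = 2*I*sqrt(46874643)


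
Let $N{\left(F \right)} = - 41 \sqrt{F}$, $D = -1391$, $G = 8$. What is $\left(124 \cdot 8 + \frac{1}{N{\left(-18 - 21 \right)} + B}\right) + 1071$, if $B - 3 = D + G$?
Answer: $\frac{1354674679}{656653} + \frac{41 i \sqrt{39}}{1969959} \approx 2063.0 + 0.00012997 i$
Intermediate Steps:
$B = -1380$ ($B = 3 + \left(-1391 + 8\right) = 3 - 1383 = -1380$)
$\left(124 \cdot 8 + \frac{1}{N{\left(-18 - 21 \right)} + B}\right) + 1071 = \left(124 \cdot 8 + \frac{1}{- 41 \sqrt{-18 - 21} - 1380}\right) + 1071 = \left(992 + \frac{1}{- 41 \sqrt{-39} - 1380}\right) + 1071 = \left(992 + \frac{1}{- 41 i \sqrt{39} - 1380}\right) + 1071 = \left(992 + \frac{1}{-1380 - 41 i \sqrt{39}}\right) + 1071 = 2063 + \frac{1}{-1380 - 41 i \sqrt{39}}$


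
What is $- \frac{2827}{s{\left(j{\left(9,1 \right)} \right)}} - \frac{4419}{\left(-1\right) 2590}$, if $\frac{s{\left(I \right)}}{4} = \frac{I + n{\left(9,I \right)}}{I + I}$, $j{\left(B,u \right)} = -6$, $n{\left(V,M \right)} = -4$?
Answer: $- \frac{219216}{259} \approx -846.39$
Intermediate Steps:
$s{\left(I \right)} = \frac{2 \left(-4 + I\right)}{I}$ ($s{\left(I \right)} = 4 \frac{I - 4}{I + I} = 4 \frac{-4 + I}{2 I} = \frac{2 \left(-4 + I\right)}{I}$)
$- \frac{2827}{s{\left(j{\left(9,1 \right)} \right)}} - \frac{4419}{\left(-1\right) 2590} = - \frac{2827}{2 - \frac{8}{-6}} - \frac{4419}{\left(-1\right) 2590} = - \frac{2827}{2 - - \frac{4}{3}} - \frac{4419}{-2590} = - \frac{2827}{2 + \frac{4}{3}} - - \frac{4419}{2590} = - \frac{2827}{\frac{10}{3}} + \frac{4419}{2590} = \left(-2827\right) \frac{3}{10} + \frac{4419}{2590} = - \frac{8481}{10} + \frac{4419}{2590} = - \frac{219216}{259}$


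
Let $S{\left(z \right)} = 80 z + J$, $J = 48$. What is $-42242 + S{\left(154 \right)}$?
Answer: $-29874$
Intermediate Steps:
$S{\left(z \right)} = 48 + 80 z$ ($S{\left(z \right)} = 80 z + 48 = 48 + 80 z$)
$-42242 + S{\left(154 \right)} = -42242 + \left(48 + 80 \cdot 154\right) = -42242 + \left(48 + 12320\right) = -42242 + 12368 = -29874$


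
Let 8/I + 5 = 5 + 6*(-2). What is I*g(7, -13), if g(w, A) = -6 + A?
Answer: 38/3 ≈ 12.667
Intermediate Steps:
I = -⅔ (I = 8/(-5 + (5 + 6*(-2))) = 8/(-5 + (5 - 12)) = 8/(-5 - 7) = 8/(-12) = 8*(-1/12) = -⅔ ≈ -0.66667)
I*g(7, -13) = -2*(-6 - 13)/3 = -⅔*(-19) = 38/3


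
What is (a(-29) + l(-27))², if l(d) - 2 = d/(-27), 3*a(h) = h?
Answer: 400/9 ≈ 44.444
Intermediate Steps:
a(h) = h/3
l(d) = 2 - d/27 (l(d) = 2 + d/(-27) = 2 + d*(-1/27) = 2 - d/27)
(a(-29) + l(-27))² = ((⅓)*(-29) + (2 - 1/27*(-27)))² = (-29/3 + (2 + 1))² = (-29/3 + 3)² = (-20/3)² = 400/9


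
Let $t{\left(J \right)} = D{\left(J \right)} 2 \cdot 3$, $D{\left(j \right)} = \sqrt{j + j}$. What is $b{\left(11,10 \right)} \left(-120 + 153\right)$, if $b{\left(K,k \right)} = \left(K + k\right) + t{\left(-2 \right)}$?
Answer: $693 + 396 i \approx 693.0 + 396.0 i$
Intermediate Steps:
$D{\left(j \right)} = \sqrt{2} \sqrt{j}$ ($D{\left(j \right)} = \sqrt{2 j} = \sqrt{2} \sqrt{j}$)
$t{\left(J \right)} = 6 \sqrt{2} \sqrt{J}$ ($t{\left(J \right)} = \sqrt{2} \sqrt{J} 2 \cdot 3 = 2 \sqrt{2} \sqrt{J} 3 = 6 \sqrt{2} \sqrt{J}$)
$b{\left(K,k \right)} = K + k + 12 i$ ($b{\left(K,k \right)} = \left(K + k\right) + 6 \sqrt{2} \sqrt{-2} = \left(K + k\right) + 6 \sqrt{2} i \sqrt{2} = \left(K + k\right) + 12 i = K + k + 12 i$)
$b{\left(11,10 \right)} \left(-120 + 153\right) = \left(11 + 10 + 12 i\right) \left(-120 + 153\right) = \left(21 + 12 i\right) 33 = 693 + 396 i$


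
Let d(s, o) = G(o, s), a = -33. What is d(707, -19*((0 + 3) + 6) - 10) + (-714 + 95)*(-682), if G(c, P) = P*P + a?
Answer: 921974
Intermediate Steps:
G(c, P) = -33 + P² (G(c, P) = P*P - 33 = P² - 33 = -33 + P²)
d(s, o) = -33 + s²
d(707, -19*((0 + 3) + 6) - 10) + (-714 + 95)*(-682) = (-33 + 707²) + (-714 + 95)*(-682) = (-33 + 499849) - 619*(-682) = 499816 + 422158 = 921974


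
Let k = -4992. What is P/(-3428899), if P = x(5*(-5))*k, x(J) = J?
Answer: -124800/3428899 ≈ -0.036397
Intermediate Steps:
P = 124800 (P = (5*(-5))*(-4992) = -25*(-4992) = 124800)
P/(-3428899) = 124800/(-3428899) = 124800*(-1/3428899) = -124800/3428899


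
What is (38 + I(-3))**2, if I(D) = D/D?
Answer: 1521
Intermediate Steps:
I(D) = 1
(38 + I(-3))**2 = (38 + 1)**2 = 39**2 = 1521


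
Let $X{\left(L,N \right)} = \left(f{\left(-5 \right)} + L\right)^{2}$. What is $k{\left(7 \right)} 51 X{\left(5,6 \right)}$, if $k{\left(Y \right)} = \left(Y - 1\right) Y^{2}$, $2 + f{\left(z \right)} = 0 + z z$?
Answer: $11755296$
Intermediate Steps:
$f{\left(z \right)} = -2 + z^{2}$ ($f{\left(z \right)} = -2 + \left(0 + z z\right) = -2 + \left(0 + z^{2}\right) = -2 + z^{2}$)
$X{\left(L,N \right)} = \left(23 + L\right)^{2}$ ($X{\left(L,N \right)} = \left(\left(-2 + \left(-5\right)^{2}\right) + L\right)^{2} = \left(\left(-2 + 25\right) + L\right)^{2} = \left(23 + L\right)^{2}$)
$k{\left(Y \right)} = Y^{2} \left(-1 + Y\right)$ ($k{\left(Y \right)} = \left(-1 + Y\right) Y^{2} = Y^{2} \left(-1 + Y\right)$)
$k{\left(7 \right)} 51 X{\left(5,6 \right)} = 7^{2} \left(-1 + 7\right) 51 \left(23 + 5\right)^{2} = 49 \cdot 6 \cdot 51 \cdot 28^{2} = 294 \cdot 51 \cdot 784 = 14994 \cdot 784 = 11755296$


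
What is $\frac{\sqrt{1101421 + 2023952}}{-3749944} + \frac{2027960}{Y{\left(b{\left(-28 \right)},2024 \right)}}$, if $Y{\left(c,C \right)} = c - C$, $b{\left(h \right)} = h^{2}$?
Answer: $- \frac{50699}{31} - \frac{\sqrt{3125373}}{3749944} \approx -1635.5$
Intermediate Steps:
$\frac{\sqrt{1101421 + 2023952}}{-3749944} + \frac{2027960}{Y{\left(b{\left(-28 \right)},2024 \right)}} = \frac{\sqrt{1101421 + 2023952}}{-3749944} + \frac{2027960}{\left(-28\right)^{2} - 2024} = \sqrt{3125373} \left(- \frac{1}{3749944}\right) + \frac{2027960}{784 - 2024} = - \frac{\sqrt{3125373}}{3749944} + \frac{2027960}{-1240} = - \frac{\sqrt{3125373}}{3749944} + 2027960 \left(- \frac{1}{1240}\right) = - \frac{\sqrt{3125373}}{3749944} - \frac{50699}{31} = - \frac{50699}{31} - \frac{\sqrt{3125373}}{3749944}$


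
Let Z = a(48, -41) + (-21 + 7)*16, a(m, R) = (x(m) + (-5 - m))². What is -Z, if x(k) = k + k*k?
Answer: -5285177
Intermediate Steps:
x(k) = k + k²
a(m, R) = (-5 - m + m*(1 + m))² (a(m, R) = (m*(1 + m) + (-5 - m))² = (-5 - m + m*(1 + m))²)
Z = 5285177 (Z = (5 - 1*48²)² + (-21 + 7)*16 = (5 - 1*2304)² - 14*16 = (5 - 2304)² - 224 = (-2299)² - 224 = 5285401 - 224 = 5285177)
-Z = -1*5285177 = -5285177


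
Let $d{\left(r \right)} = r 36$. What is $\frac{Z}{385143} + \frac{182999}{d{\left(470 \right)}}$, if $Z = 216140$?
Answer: $\frac{24712624219}{2172206520} \approx 11.377$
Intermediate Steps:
$d{\left(r \right)} = 36 r$
$\frac{Z}{385143} + \frac{182999}{d{\left(470 \right)}} = \frac{216140}{385143} + \frac{182999}{36 \cdot 470} = 216140 \cdot \frac{1}{385143} + \frac{182999}{16920} = \frac{216140}{385143} + 182999 \cdot \frac{1}{16920} = \frac{216140}{385143} + \frac{182999}{16920} = \frac{24712624219}{2172206520}$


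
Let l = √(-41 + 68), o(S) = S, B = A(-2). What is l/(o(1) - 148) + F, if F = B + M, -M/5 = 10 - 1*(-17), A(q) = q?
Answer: -137 - √3/49 ≈ -137.04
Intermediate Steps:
M = -135 (M = -5*(10 - 1*(-17)) = -5*(10 + 17) = -5*27 = -135)
B = -2
F = -137 (F = -2 - 135 = -137)
l = 3*√3 (l = √27 = 3*√3 ≈ 5.1962)
l/(o(1) - 148) + F = (3*√3)/(1 - 148) - 137 = (3*√3)/(-147) - 137 = -√3/49 - 137 = -137 - √3/49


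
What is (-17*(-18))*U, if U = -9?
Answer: -2754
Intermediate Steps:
(-17*(-18))*U = -17*(-18)*(-9) = 306*(-9) = -2754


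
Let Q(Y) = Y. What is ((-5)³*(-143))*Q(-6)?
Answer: -107250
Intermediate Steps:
((-5)³*(-143))*Q(-6) = ((-5)³*(-143))*(-6) = -125*(-143)*(-6) = 17875*(-6) = -107250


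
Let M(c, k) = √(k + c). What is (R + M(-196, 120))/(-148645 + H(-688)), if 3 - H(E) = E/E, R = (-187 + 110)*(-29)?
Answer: -203/13513 - 2*I*√19/148643 ≈ -0.015023 - 5.8649e-5*I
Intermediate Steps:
M(c, k) = √(c + k)
R = 2233 (R = -77*(-29) = 2233)
H(E) = 2 (H(E) = 3 - E/E = 3 - 1*1 = 3 - 1 = 2)
(R + M(-196, 120))/(-148645 + H(-688)) = (2233 + √(-196 + 120))/(-148645 + 2) = (2233 + √(-76))/(-148643) = (2233 + 2*I*√19)*(-1/148643) = -203/13513 - 2*I*√19/148643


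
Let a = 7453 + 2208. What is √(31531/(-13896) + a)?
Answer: 5*√2072321674/2316 ≈ 98.279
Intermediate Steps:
a = 9661
√(31531/(-13896) + a) = √(31531/(-13896) + 9661) = √(31531*(-1/13896) + 9661) = √(-31531/13896 + 9661) = √(134217725/13896) = 5*√2072321674/2316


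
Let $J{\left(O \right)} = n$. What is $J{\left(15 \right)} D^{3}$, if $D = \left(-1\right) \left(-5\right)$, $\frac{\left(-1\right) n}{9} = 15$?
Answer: $-16875$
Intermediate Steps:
$n = -135$ ($n = \left(-9\right) 15 = -135$)
$J{\left(O \right)} = -135$
$D = 5$
$J{\left(15 \right)} D^{3} = - 135 \cdot 5^{3} = \left(-135\right) 125 = -16875$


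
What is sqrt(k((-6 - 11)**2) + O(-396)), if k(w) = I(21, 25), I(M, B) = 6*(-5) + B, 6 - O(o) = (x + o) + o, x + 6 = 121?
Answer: sqrt(678) ≈ 26.038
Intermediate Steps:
x = 115 (x = -6 + 121 = 115)
O(o) = -109 - 2*o (O(o) = 6 - ((115 + o) + o) = 6 - (115 + 2*o) = 6 + (-115 - 2*o) = -109 - 2*o)
I(M, B) = -30 + B
k(w) = -5 (k(w) = -30 + 25 = -5)
sqrt(k((-6 - 11)**2) + O(-396)) = sqrt(-5 + (-109 - 2*(-396))) = sqrt(-5 + (-109 + 792)) = sqrt(-5 + 683) = sqrt(678)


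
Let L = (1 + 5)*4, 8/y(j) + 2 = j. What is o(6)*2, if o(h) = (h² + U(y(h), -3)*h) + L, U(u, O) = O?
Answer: 84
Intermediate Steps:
y(j) = 8/(-2 + j)
L = 24 (L = 6*4 = 24)
o(h) = 24 + h² - 3*h (o(h) = (h² - 3*h) + 24 = 24 + h² - 3*h)
o(6)*2 = (24 + 6² - 3*6)*2 = (24 + 36 - 18)*2 = 42*2 = 84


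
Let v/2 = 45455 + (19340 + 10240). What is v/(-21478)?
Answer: -75035/10739 ≈ -6.9872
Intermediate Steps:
v = 150070 (v = 2*(45455 + (19340 + 10240)) = 2*(45455 + 29580) = 2*75035 = 150070)
v/(-21478) = 150070/(-21478) = 150070*(-1/21478) = -75035/10739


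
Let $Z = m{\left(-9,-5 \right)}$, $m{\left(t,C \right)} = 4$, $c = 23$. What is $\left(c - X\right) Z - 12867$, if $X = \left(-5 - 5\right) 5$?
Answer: $-12575$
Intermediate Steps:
$X = -50$ ($X = \left(-10\right) 5 = -50$)
$Z = 4$
$\left(c - X\right) Z - 12867 = \left(23 - -50\right) 4 - 12867 = \left(23 + 50\right) 4 - 12867 = 73 \cdot 4 - 12867 = 292 - 12867 = -12575$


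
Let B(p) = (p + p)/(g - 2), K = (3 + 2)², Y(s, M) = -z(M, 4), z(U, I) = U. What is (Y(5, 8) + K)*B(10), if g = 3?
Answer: 340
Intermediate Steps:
Y(s, M) = -M
K = 25 (K = 5² = 25)
B(p) = 2*p (B(p) = (p + p)/(3 - 2) = (2*p)/1 = (2*p)*1 = 2*p)
(Y(5, 8) + K)*B(10) = (-1*8 + 25)*(2*10) = (-8 + 25)*20 = 17*20 = 340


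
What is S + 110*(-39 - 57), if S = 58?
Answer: -10502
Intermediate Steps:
S + 110*(-39 - 57) = 58 + 110*(-39 - 57) = 58 + 110*(-96) = 58 - 10560 = -10502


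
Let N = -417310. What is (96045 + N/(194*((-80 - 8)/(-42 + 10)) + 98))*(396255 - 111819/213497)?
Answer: 3397225605145343980/89882237 ≈ 3.7796e+10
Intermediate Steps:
(96045 + N/(194*((-80 - 8)/(-42 + 10)) + 98))*(396255 - 111819/213497) = (96045 - 417310/(194*((-80 - 8)/(-42 + 10)) + 98))*(396255 - 111819/213497) = (96045 - 417310/(194*(-88/(-32)) + 98))*(396255 - 111819*1/213497) = (96045 - 417310/(194*(-88*(-1/32)) + 98))*(396255 - 111819/213497) = (96045 - 417310/(194*(11/4) + 98))*(84599141916/213497) = (96045 - 417310/(1067/2 + 98))*(84599141916/213497) = (96045 - 417310/1263/2)*(84599141916/213497) = (96045 - 417310*2/1263)*(84599141916/213497) = (96045 - 834620/1263)*(84599141916/213497) = (120470215/1263)*(84599141916/213497) = 3397225605145343980/89882237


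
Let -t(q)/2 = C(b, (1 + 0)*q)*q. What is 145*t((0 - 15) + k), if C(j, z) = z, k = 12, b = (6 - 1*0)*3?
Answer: -2610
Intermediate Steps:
b = 18 (b = (6 + 0)*3 = 6*3 = 18)
t(q) = -2*q² (t(q) = -2*(1 + 0)*q*q = -2*1*q*q = -2*q*q = -2*q²)
145*t((0 - 15) + k) = 145*(-2*((0 - 15) + 12)²) = 145*(-2*(-15 + 12)²) = 145*(-2*(-3)²) = 145*(-2*9) = 145*(-18) = -2610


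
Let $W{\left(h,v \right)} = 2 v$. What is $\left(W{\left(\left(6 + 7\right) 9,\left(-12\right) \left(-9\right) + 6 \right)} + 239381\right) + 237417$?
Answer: $477026$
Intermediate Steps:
$\left(W{\left(\left(6 + 7\right) 9,\left(-12\right) \left(-9\right) + 6 \right)} + 239381\right) + 237417 = \left(2 \left(\left(-12\right) \left(-9\right) + 6\right) + 239381\right) + 237417 = \left(2 \left(108 + 6\right) + 239381\right) + 237417 = \left(2 \cdot 114 + 239381\right) + 237417 = \left(228 + 239381\right) + 237417 = 239609 + 237417 = 477026$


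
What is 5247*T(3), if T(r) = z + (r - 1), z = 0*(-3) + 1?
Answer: 15741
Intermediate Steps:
z = 1 (z = 0 + 1 = 1)
T(r) = r (T(r) = 1 + (r - 1) = 1 + (-1 + r) = r)
5247*T(3) = 5247*3 = 15741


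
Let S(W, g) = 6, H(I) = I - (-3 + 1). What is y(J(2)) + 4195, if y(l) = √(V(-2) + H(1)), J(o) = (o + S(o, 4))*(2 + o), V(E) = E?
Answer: 4196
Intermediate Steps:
H(I) = 2 + I (H(I) = I - 1*(-2) = I + 2 = 2 + I)
J(o) = (2 + o)*(6 + o) (J(o) = (o + 6)*(2 + o) = (6 + o)*(2 + o) = (2 + o)*(6 + o))
y(l) = 1 (y(l) = √(-2 + (2 + 1)) = √(-2 + 3) = √1 = 1)
y(J(2)) + 4195 = 1 + 4195 = 4196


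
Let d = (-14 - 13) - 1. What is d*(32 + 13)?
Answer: -1260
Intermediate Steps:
d = -28 (d = -27 - 1 = -28)
d*(32 + 13) = -28*(32 + 13) = -28*45 = -1260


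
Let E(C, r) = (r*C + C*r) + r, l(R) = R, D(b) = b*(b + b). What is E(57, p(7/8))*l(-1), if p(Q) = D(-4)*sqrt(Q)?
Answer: -920*sqrt(14) ≈ -3442.3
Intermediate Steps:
D(b) = 2*b**2 (D(b) = b*(2*b) = 2*b**2)
p(Q) = 32*sqrt(Q) (p(Q) = (2*(-4)**2)*sqrt(Q) = (2*16)*sqrt(Q) = 32*sqrt(Q))
E(C, r) = r + 2*C*r (E(C, r) = (C*r + C*r) + r = 2*C*r + r = r + 2*C*r)
E(57, p(7/8))*l(-1) = ((32*sqrt(7/8))*(1 + 2*57))*(-1) = ((32*sqrt(7*(1/8)))*(1 + 114))*(-1) = ((32*sqrt(7/8))*115)*(-1) = ((32*(sqrt(14)/4))*115)*(-1) = ((8*sqrt(14))*115)*(-1) = (920*sqrt(14))*(-1) = -920*sqrt(14)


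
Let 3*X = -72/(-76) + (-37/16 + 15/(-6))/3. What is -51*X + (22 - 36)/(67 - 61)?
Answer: 2685/304 ≈ 8.8322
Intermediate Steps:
X = -599/2736 (X = (-72/(-76) + (-37/16 + 15/(-6))/3)/3 = (-72*(-1/76) + (-37*1/16 + 15*(-⅙))*(⅓))/3 = (18/19 + (-37/16 - 5/2)*(⅓))/3 = (18/19 - 77/16*⅓)/3 = (18/19 - 77/48)/3 = (⅓)*(-599/912) = -599/2736 ≈ -0.21893)
-51*X + (22 - 36)/(67 - 61) = -51*(-599/2736) + (22 - 36)/(67 - 61) = 10183/912 - 14/6 = 10183/912 - 14*⅙ = 10183/912 - 7/3 = 2685/304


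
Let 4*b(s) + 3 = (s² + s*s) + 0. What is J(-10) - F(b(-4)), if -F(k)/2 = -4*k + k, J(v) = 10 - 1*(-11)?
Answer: -45/2 ≈ -22.500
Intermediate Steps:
J(v) = 21 (J(v) = 10 + 11 = 21)
b(s) = -¾ + s²/2 (b(s) = -¾ + ((s² + s*s) + 0)/4 = -¾ + ((s² + s²) + 0)/4 = -¾ + (2*s² + 0)/4 = -¾ + (2*s²)/4 = -¾ + s²/2)
F(k) = 6*k (F(k) = -2*(-4*k + k) = -(-6)*k = 6*k)
J(-10) - F(b(-4)) = 21 - 6*(-¾ + (½)*(-4)²) = 21 - 6*(-¾ + (½)*16) = 21 - 6*(-¾ + 8) = 21 - 6*29/4 = 21 - 1*87/2 = 21 - 87/2 = -45/2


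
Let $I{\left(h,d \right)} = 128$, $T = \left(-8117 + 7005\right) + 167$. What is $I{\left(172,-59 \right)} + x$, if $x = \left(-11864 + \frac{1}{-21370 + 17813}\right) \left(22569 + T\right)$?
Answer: $- \frac{912537729080}{3557} \approx -2.5655 \cdot 10^{8}$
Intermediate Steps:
$T = -945$ ($T = -1112 + 167 = -945$)
$x = - \frac{912538184376}{3557}$ ($x = \left(-11864 + \frac{1}{-21370 + 17813}\right) \left(22569 - 945\right) = \left(-11864 + \frac{1}{-3557}\right) 21624 = \left(-11864 - \frac{1}{3557}\right) 21624 = \left(- \frac{42200249}{3557}\right) 21624 = - \frac{912538184376}{3557} \approx -2.5655 \cdot 10^{8}$)
$I{\left(172,-59 \right)} + x = 128 - \frac{912538184376}{3557} = - \frac{912537729080}{3557}$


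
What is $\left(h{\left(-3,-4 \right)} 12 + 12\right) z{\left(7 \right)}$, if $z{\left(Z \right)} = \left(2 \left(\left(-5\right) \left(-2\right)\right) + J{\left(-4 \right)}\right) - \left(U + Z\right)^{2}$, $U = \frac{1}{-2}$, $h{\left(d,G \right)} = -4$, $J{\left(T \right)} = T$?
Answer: $945$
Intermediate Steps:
$U = - \frac{1}{2} \approx -0.5$
$z{\left(Z \right)} = 16 - \left(- \frac{1}{2} + Z\right)^{2}$ ($z{\left(Z \right)} = \left(2 \left(\left(-5\right) \left(-2\right)\right) - 4\right) - \left(- \frac{1}{2} + Z\right)^{2} = \left(2 \cdot 10 - 4\right) - \left(- \frac{1}{2} + Z\right)^{2} = \left(20 - 4\right) - \left(- \frac{1}{2} + Z\right)^{2} = 16 - \left(- \frac{1}{2} + Z\right)^{2}$)
$\left(h{\left(-3,-4 \right)} 12 + 12\right) z{\left(7 \right)} = \left(\left(-4\right) 12 + 12\right) \left(\frac{63}{4} + 7 - 7^{2}\right) = \left(-48 + 12\right) \left(\frac{63}{4} + 7 - 49\right) = - 36 \left(\frac{63}{4} + 7 - 49\right) = \left(-36\right) \left(- \frac{105}{4}\right) = 945$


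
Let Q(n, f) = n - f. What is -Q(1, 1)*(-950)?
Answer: 0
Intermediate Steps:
-Q(1, 1)*(-950) = -(1 - 1*1)*(-950) = -(1 - 1)*(-950) = -1*0*(-950) = 0*(-950) = 0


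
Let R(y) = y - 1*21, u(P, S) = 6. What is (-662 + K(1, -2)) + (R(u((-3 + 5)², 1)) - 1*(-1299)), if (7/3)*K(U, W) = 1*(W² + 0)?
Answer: 4366/7 ≈ 623.71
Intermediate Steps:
R(y) = -21 + y (R(y) = y - 21 = -21 + y)
K(U, W) = 3*W²/7 (K(U, W) = 3*(1*(W² + 0))/7 = 3*(1*W²)/7 = 3*W²/7)
(-662 + K(1, -2)) + (R(u((-3 + 5)², 1)) - 1*(-1299)) = (-662 + (3/7)*(-2)²) + ((-21 + 6) - 1*(-1299)) = (-662 + (3/7)*4) + (-15 + 1299) = (-662 + 12/7) + 1284 = -4622/7 + 1284 = 4366/7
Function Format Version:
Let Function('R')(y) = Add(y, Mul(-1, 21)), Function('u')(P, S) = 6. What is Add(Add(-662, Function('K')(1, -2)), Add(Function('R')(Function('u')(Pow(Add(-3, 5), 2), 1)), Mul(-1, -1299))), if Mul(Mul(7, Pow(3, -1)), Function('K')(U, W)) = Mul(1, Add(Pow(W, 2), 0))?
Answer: Rational(4366, 7) ≈ 623.71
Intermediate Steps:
Function('R')(y) = Add(-21, y) (Function('R')(y) = Add(y, -21) = Add(-21, y))
Function('K')(U, W) = Mul(Rational(3, 7), Pow(W, 2)) (Function('K')(U, W) = Mul(Rational(3, 7), Mul(1, Add(Pow(W, 2), 0))) = Mul(Rational(3, 7), Mul(1, Pow(W, 2))) = Mul(Rational(3, 7), Pow(W, 2)))
Add(Add(-662, Function('K')(1, -2)), Add(Function('R')(Function('u')(Pow(Add(-3, 5), 2), 1)), Mul(-1, -1299))) = Add(Add(-662, Mul(Rational(3, 7), Pow(-2, 2))), Add(Add(-21, 6), Mul(-1, -1299))) = Add(Add(-662, Mul(Rational(3, 7), 4)), Add(-15, 1299)) = Add(Add(-662, Rational(12, 7)), 1284) = Add(Rational(-4622, 7), 1284) = Rational(4366, 7)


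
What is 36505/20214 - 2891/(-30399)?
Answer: 389384723/204828462 ≈ 1.9010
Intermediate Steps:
36505/20214 - 2891/(-30399) = 36505*(1/20214) - 2891*(-1/30399) = 36505/20214 + 2891/30399 = 389384723/204828462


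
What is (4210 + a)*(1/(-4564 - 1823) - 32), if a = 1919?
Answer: -417558555/2129 ≈ -1.9613e+5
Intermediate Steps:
(4210 + a)*(1/(-4564 - 1823) - 32) = (4210 + 1919)*(1/(-4564 - 1823) - 32) = 6129*(1/(-6387) - 32) = 6129*(-1/6387 - 32) = 6129*(-204385/6387) = -417558555/2129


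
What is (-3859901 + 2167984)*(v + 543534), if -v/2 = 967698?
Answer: 2354914979454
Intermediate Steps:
v = -1935396 (v = -2*967698 = -1935396)
(-3859901 + 2167984)*(v + 543534) = (-3859901 + 2167984)*(-1935396 + 543534) = -1691917*(-1391862) = 2354914979454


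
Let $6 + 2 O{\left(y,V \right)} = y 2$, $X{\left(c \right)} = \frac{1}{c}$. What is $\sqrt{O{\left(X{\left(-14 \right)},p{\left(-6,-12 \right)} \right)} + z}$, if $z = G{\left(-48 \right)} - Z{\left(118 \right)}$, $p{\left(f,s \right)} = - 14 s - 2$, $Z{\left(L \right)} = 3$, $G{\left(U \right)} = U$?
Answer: $\frac{i \sqrt{10598}}{14} \approx 7.3533 i$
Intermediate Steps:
$p{\left(f,s \right)} = -2 - 14 s$
$O{\left(y,V \right)} = -3 + y$ ($O{\left(y,V \right)} = -3 + \frac{y 2}{2} = -3 + \frac{2 y}{2} = -3 + y$)
$z = -51$ ($z = -48 - 3 = -51$)
$\sqrt{O{\left(X{\left(-14 \right)},p{\left(-6,-12 \right)} \right)} + z} = \sqrt{\left(-3 + \frac{1}{-14}\right) - 51} = \sqrt{\left(-3 - \frac{1}{14}\right) - 51} = \sqrt{- \frac{43}{14} - 51} = \sqrt{- \frac{757}{14}} = \frac{i \sqrt{10598}}{14}$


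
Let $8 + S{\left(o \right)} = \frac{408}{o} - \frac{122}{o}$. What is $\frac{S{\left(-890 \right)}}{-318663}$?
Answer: $\frac{3703}{141805035} \approx 2.6113 \cdot 10^{-5}$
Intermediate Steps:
$S{\left(o \right)} = -8 + \frac{286}{o}$ ($S{\left(o \right)} = -8 + \left(\frac{408}{o} - \frac{122}{o}\right) = -8 + \frac{286}{o}$)
$\frac{S{\left(-890 \right)}}{-318663} = \frac{-8 + \frac{286}{-890}}{-318663} = \left(-8 + 286 \left(- \frac{1}{890}\right)\right) \left(- \frac{1}{318663}\right) = \left(-8 - \frac{143}{445}\right) \left(- \frac{1}{318663}\right) = \left(- \frac{3703}{445}\right) \left(- \frac{1}{318663}\right) = \frac{3703}{141805035}$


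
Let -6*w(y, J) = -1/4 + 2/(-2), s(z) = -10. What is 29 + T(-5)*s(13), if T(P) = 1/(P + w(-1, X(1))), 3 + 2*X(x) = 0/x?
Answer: 715/23 ≈ 31.087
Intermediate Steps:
X(x) = -3/2 (X(x) = -3/2 + (0/x)/2 = -3/2 + (½)*0 = -3/2 + 0 = -3/2)
w(y, J) = 5/24 (w(y, J) = -(-1/4 + 2/(-2))/6 = -(-1*¼ + 2*(-½))/6 = -(-¼ - 1)/6 = -⅙*(-5/4) = 5/24)
T(P) = 1/(5/24 + P) (T(P) = 1/(P + 5/24) = 1/(5/24 + P))
29 + T(-5)*s(13) = 29 + (24/(5 + 24*(-5)))*(-10) = 29 + (24/(5 - 120))*(-10) = 29 + (24/(-115))*(-10) = 29 + (24*(-1/115))*(-10) = 29 - 24/115*(-10) = 29 + 48/23 = 715/23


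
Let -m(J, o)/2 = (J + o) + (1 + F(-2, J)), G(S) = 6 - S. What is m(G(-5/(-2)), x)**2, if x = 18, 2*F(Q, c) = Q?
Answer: 1849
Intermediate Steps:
F(Q, c) = Q/2
m(J, o) = -2*J - 2*o (m(J, o) = -2*((J + o) + (1 + (1/2)*(-2))) = -2*((J + o) + (1 - 1)) = -2*((J + o) + 0) = -2*(J + o) = -2*J - 2*o)
m(G(-5/(-2)), x)**2 = (-2*(6 - (-5)/(-2)) - 2*18)**2 = (-2*(6 - (-5)*(-1)/2) - 36)**2 = (-2*(6 - 1*5/2) - 36)**2 = (-2*(6 - 5/2) - 36)**2 = (-2*7/2 - 36)**2 = (-7 - 36)**2 = (-43)**2 = 1849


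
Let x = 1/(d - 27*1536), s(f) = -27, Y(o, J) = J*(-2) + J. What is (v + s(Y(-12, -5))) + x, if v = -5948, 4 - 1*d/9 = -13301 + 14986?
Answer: -338190976/56601 ≈ -5975.0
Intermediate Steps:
d = -15129 (d = 36 - 9*(-13301 + 14986) = 36 - 9*1685 = 36 - 15165 = -15129)
Y(o, J) = -J (Y(o, J) = -2*J + J = -J)
x = -1/56601 (x = 1/(-15129 - 27*1536) = 1/(-15129 - 41472) = 1/(-56601) = -1/56601 ≈ -1.7668e-5)
(v + s(Y(-12, -5))) + x = (-5948 - 27) - 1/56601 = -5975 - 1/56601 = -338190976/56601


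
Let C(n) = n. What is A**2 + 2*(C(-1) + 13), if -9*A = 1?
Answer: 1945/81 ≈ 24.012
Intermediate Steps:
A = -1/9 (A = -1/9*1 = -1/9 ≈ -0.11111)
A**2 + 2*(C(-1) + 13) = (-1/9)**2 + 2*(-1 + 13) = 1/81 + 2*12 = 1/81 + 24 = 1945/81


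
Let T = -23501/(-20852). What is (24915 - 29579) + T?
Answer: -97230227/20852 ≈ -4662.9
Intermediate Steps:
T = 23501/20852 (T = -23501*(-1/20852) = 23501/20852 ≈ 1.1270)
(24915 - 29579) + T = (24915 - 29579) + 23501/20852 = -4664 + 23501/20852 = -97230227/20852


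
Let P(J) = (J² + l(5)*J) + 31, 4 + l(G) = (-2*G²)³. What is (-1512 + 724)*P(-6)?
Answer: -591071708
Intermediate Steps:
l(G) = -4 - 8*G⁶ (l(G) = -4 + (-2*G²)³ = -4 - 8*G⁶)
P(J) = 31 + J² - 125004*J (P(J) = (J² + (-4 - 8*5⁶)*J) + 31 = (J² + (-4 - 8*15625)*J) + 31 = (J² + (-4 - 125000)*J) + 31 = (J² - 125004*J) + 31 = 31 + J² - 125004*J)
(-1512 + 724)*P(-6) = (-1512 + 724)*(31 + (-6)² - 125004*(-6)) = -788*(31 + 36 + 750024) = -788*750091 = -591071708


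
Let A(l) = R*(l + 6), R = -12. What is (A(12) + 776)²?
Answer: 313600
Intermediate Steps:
A(l) = -72 - 12*l (A(l) = -12*(l + 6) = -12*(6 + l) = -72 - 12*l)
(A(12) + 776)² = ((-72 - 12*12) + 776)² = ((-72 - 144) + 776)² = (-216 + 776)² = 560² = 313600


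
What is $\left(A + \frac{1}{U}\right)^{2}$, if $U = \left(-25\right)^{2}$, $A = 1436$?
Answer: $\frac{805508045001}{390625} \approx 2.0621 \cdot 10^{6}$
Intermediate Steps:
$U = 625$
$\left(A + \frac{1}{U}\right)^{2} = \left(1436 + \frac{1}{625}\right)^{2} = \left(\frac{897501}{625}\right)^{2} = \frac{805508045001}{390625}$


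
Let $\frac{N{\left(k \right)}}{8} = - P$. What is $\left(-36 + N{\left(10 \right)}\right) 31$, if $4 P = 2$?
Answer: $-1240$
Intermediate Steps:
$P = \frac{1}{2}$ ($P = \frac{1}{4} \cdot 2 = \frac{1}{2} \approx 0.5$)
$N{\left(k \right)} = -4$ ($N{\left(k \right)} = 8 \left(\left(-1\right) \frac{1}{2}\right) = 8 \left(- \frac{1}{2}\right) = -4$)
$\left(-36 + N{\left(10 \right)}\right) 31 = \left(-36 - 4\right) 31 = \left(-40\right) 31 = -1240$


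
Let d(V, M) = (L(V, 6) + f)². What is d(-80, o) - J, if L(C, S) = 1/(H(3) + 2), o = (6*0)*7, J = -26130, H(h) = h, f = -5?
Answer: 653826/25 ≈ 26153.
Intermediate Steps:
o = 0 (o = 0*7 = 0)
L(C, S) = ⅕ (L(C, S) = 1/(3 + 2) = 1/5 = ⅕)
d(V, M) = 576/25 (d(V, M) = (⅕ - 5)² = (-24/5)² = 576/25)
d(-80, o) - J = 576/25 - 1*(-26130) = 576/25 + 26130 = 653826/25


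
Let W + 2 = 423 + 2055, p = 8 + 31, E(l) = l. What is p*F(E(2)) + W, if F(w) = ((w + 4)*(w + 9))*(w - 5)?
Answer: -5246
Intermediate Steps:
p = 39
F(w) = (-5 + w)*(4 + w)*(9 + w) (F(w) = ((4 + w)*(9 + w))*(-5 + w) = (-5 + w)*(4 + w)*(9 + w))
W = 2476 (W = -2 + (423 + 2055) = -2 + 2478 = 2476)
p*F(E(2)) + W = 39*(-180 + 2³ - 29*2 + 8*2²) + 2476 = 39*(-180 + 8 - 58 + 8*4) + 2476 = 39*(-180 + 8 - 58 + 32) + 2476 = 39*(-198) + 2476 = -7722 + 2476 = -5246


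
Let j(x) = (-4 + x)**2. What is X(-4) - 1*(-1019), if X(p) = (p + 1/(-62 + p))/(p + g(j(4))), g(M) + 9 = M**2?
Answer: 874567/858 ≈ 1019.3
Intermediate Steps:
g(M) = -9 + M**2
X(p) = (p + 1/(-62 + p))/(-9 + p) (X(p) = (p + 1/(-62 + p))/(p + (-9 + ((-4 + 4)**2)**2)) = (p + 1/(-62 + p))/(p + (-9 + (0**2)**2)) = (p + 1/(-62 + p))/(p + (-9 + 0**2)) = (p + 1/(-62 + p))/(p + (-9 + 0)) = (p + 1/(-62 + p))/(p - 9) = (p + 1/(-62 + p))/(-9 + p))
X(-4) - 1*(-1019) = (1 + (-4)**2 - 62*(-4))/(558 + (-4)**2 - 71*(-4)) - 1*(-1019) = (1 + 16 + 248)/(558 + 16 + 284) + 1019 = 265/858 + 1019 = 874567/858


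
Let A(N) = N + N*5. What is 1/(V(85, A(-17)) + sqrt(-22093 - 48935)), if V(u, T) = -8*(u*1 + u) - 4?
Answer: -341/482881 - 3*I*sqrt(1973)/965762 ≈ -0.00070618 - 0.00013798*I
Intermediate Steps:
A(N) = 6*N (A(N) = N + 5*N = 6*N)
V(u, T) = -4 - 16*u (V(u, T) = -8*(u + u) - 4 = -16*u - 4 = -4 - 16*u)
1/(V(85, A(-17)) + sqrt(-22093 - 48935)) = 1/((-4 - 16*85) + sqrt(-22093 - 48935)) = 1/((-4 - 1360) + sqrt(-71028)) = 1/(-1364 + 6*I*sqrt(1973))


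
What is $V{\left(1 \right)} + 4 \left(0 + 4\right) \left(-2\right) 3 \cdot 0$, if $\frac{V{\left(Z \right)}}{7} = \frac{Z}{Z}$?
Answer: $7$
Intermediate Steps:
$V{\left(Z \right)} = 7$ ($V{\left(Z \right)} = 7 \frac{Z}{Z} = 7 \cdot 1 = 7$)
$V{\left(1 \right)} + 4 \left(0 + 4\right) \left(-2\right) 3 \cdot 0 = 7 + 4 \left(0 + 4\right) \left(-2\right) 3 \cdot 0 = 7 + 4 \cdot 4 \left(\left(-6\right) 0\right) = 7 + 16 \cdot 0 = 7 + 0 = 7$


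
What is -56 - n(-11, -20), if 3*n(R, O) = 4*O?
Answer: -88/3 ≈ -29.333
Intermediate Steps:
n(R, O) = 4*O/3 (n(R, O) = (4*O)/3 = 4*O/3)
-56 - n(-11, -20) = -56 - 4*(-20)/3 = -56 - 1*(-80/3) = -56 + 80/3 = -88/3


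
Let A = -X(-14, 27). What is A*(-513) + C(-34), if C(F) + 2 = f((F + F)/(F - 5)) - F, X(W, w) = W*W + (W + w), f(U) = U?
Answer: 4182779/39 ≈ 1.0725e+5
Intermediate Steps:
X(W, w) = W + w + W² (X(W, w) = W² + (W + w) = W + w + W²)
A = -209 (A = -(-14 + 27 + (-14)²) = -(-14 + 27 + 196) = -1*209 = -209)
C(F) = -2 - F + 2*F/(-5 + F) (C(F) = -2 + ((F + F)/(F - 5) - F) = -2 + ((2*F)/(-5 + F) - F) = -2 + (2*F/(-5 + F) - F) = -2 + (-F + 2*F/(-5 + F)) = -2 - F + 2*F/(-5 + F))
A*(-513) + C(-34) = -209*(-513) + (10 - 1*(-34)² + 5*(-34))/(-5 - 34) = 107217 + (10 - 1*1156 - 170)/(-39) = 107217 - (10 - 1156 - 170)/39 = 107217 - 1/39*(-1316) = 107217 + 1316/39 = 4182779/39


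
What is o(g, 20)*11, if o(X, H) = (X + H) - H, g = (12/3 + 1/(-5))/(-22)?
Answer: -19/10 ≈ -1.9000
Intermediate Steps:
g = -19/110 (g = (12*(1/3) + 1*(-1/5))*(-1/22) = (4 - 1/5)*(-1/22) = (19/5)*(-1/22) = -19/110 ≈ -0.17273)
o(X, H) = X (o(X, H) = (H + X) - H = X)
o(g, 20)*11 = -19/110*11 = -19/10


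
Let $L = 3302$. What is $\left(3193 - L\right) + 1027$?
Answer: $918$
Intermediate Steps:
$\left(3193 - L\right) + 1027 = \left(3193 - 3302\right) + 1027 = -109 + 1027 = 918$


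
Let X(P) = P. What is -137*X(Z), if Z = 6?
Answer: -822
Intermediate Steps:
-137*X(Z) = -137*6 = -822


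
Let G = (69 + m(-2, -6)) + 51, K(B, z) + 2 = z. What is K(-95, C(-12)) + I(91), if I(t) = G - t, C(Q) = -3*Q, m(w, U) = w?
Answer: 61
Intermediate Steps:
K(B, z) = -2 + z
G = 118 (G = (69 - 2) + 51 = 67 + 51 = 118)
I(t) = 118 - t
K(-95, C(-12)) + I(91) = (-2 - 3*(-12)) + (118 - 1*91) = (-2 + 36) + (118 - 91) = 34 + 27 = 61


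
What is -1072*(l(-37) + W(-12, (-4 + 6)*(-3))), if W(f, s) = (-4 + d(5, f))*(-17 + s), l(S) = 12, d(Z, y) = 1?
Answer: -86832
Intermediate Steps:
W(f, s) = 51 - 3*s (W(f, s) = (-4 + 1)*(-17 + s) = -3*(-17 + s) = 51 - 3*s)
-1072*(l(-37) + W(-12, (-4 + 6)*(-3))) = -1072*(12 + (51 - 3*(-4 + 6)*(-3))) = -1072*(12 + (51 - 6*(-3))) = -1072*(12 + (51 - 3*(-6))) = -1072*(12 + (51 + 18)) = -1072*(12 + 69) = -1072*81 = -86832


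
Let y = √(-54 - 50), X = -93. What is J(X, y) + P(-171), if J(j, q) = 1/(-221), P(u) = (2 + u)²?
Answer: 6311980/221 ≈ 28561.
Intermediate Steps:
y = 2*I*√26 (y = √(-104) = 2*I*√26 ≈ 10.198*I)
J(j, q) = -1/221
J(X, y) + P(-171) = -1/221 + (2 - 171)² = -1/221 + (-169)² = -1/221 + 28561 = 6311980/221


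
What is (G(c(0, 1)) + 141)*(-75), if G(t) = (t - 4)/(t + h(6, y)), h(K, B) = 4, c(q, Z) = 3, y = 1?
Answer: -73950/7 ≈ -10564.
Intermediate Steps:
G(t) = (-4 + t)/(4 + t) (G(t) = (t - 4)/(t + 4) = (-4 + t)/(4 + t))
(G(c(0, 1)) + 141)*(-75) = ((-4 + 3)/(4 + 3) + 141)*(-75) = (-1/7 + 141)*(-75) = ((⅐)*(-1) + 141)*(-75) = (-⅐ + 141)*(-75) = (986/7)*(-75) = -73950/7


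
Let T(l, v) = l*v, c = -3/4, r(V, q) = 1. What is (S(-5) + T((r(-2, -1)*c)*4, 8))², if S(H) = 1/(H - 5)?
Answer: 58081/100 ≈ 580.81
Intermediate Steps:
c = -¾ (c = -3*¼ = -¾ ≈ -0.75000)
S(H) = 1/(-5 + H)
(S(-5) + T((r(-2, -1)*c)*4, 8))² = (1/(-5 - 5) + ((1*(-¾))*4)*8)² = (1/(-10) - ¾*4*8)² = (-⅒ - 3*8)² = (-⅒ - 24)² = (-241/10)² = 58081/100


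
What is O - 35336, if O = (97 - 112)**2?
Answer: -35111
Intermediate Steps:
O = 225 (O = (-15)**2 = 225)
O - 35336 = 225 - 35336 = -35111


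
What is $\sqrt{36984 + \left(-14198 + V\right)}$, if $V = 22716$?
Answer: $\sqrt{45502} \approx 213.31$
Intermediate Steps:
$\sqrt{36984 + \left(-14198 + V\right)} = \sqrt{36984 + \left(-14198 + 22716\right)} = \sqrt{36984 + 8518} = \sqrt{45502}$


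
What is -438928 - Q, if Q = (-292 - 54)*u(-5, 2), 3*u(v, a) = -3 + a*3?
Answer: -438582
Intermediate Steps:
u(v, a) = -1 + a (u(v, a) = (-3 + a*3)/3 = (-3 + 3*a)/3 = -1 + a)
Q = -346 (Q = (-292 - 54)*(-1 + 2) = -346*1 = -346)
-438928 - Q = -438928 - 1*(-346) = -438928 + 346 = -438582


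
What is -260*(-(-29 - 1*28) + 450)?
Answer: -131820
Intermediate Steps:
-260*(-(-29 - 1*28) + 450) = -260*(-(-29 - 28) + 450) = -260*(-1*(-57) + 450) = -260*(57 + 450) = -260*507 = -131820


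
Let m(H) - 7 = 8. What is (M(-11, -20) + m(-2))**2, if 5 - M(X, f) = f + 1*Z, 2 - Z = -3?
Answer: 1225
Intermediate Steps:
Z = 5 (Z = 2 - 1*(-3) = 2 + 3 = 5)
M(X, f) = -f (M(X, f) = 5 - (f + 1*5) = 5 - (f + 5) = 5 - (5 + f) = 5 + (-5 - f) = -f)
m(H) = 15 (m(H) = 7 + 8 = 15)
(M(-11, -20) + m(-2))**2 = (-1*(-20) + 15)**2 = (20 + 15)**2 = 35**2 = 1225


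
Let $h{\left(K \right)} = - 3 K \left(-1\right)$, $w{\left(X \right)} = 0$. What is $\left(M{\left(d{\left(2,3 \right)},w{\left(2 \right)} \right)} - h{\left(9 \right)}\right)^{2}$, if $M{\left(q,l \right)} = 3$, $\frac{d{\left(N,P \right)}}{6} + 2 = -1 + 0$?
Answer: $576$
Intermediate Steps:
$d{\left(N,P \right)} = -18$ ($d{\left(N,P \right)} = -12 + 6 \left(-1 + 0\right) = -12 + 6 \left(-1\right) = -12 - 6 = -18$)
$h{\left(K \right)} = 3 K$
$\left(M{\left(d{\left(2,3 \right)},w{\left(2 \right)} \right)} - h{\left(9 \right)}\right)^{2} = \left(3 - 3 \cdot 9\right)^{2} = \left(3 - 27\right)^{2} = \left(-24\right)^{2} = 576$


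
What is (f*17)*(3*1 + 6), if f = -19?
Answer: -2907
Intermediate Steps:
(f*17)*(3*1 + 6) = (-19*17)*(3*1 + 6) = -323*(3 + 6) = -323*9 = -2907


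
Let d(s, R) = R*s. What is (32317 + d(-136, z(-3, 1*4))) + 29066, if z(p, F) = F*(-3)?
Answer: 63015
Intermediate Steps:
z(p, F) = -3*F
(32317 + d(-136, z(-3, 1*4))) + 29066 = (32317 - 3*4*(-136)) + 29066 = (32317 - 12*(-136)) + 29066 = (32317 + 1632) + 29066 = 33949 + 29066 = 63015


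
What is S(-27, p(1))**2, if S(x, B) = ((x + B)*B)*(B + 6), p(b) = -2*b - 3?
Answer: 25600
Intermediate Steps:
p(b) = -3 - 2*b
S(x, B) = B*(6 + B)*(B + x) (S(x, B) = ((B + x)*B)*(6 + B) = (B*(B + x))*(6 + B) = B*(6 + B)*(B + x))
S(-27, p(1))**2 = ((-3 - 2*1)*((-3 - 2*1)**2 + 6*(-3 - 2*1) + 6*(-27) + (-3 - 2*1)*(-27)))**2 = ((-3 - 2)*((-3 - 2)**2 + 6*(-3 - 2) - 162 + (-3 - 2)*(-27)))**2 = (-5*((-5)**2 + 6*(-5) - 162 - 5*(-27)))**2 = (-5*(25 - 30 - 162 + 135))**2 = (-5*(-32))**2 = 160**2 = 25600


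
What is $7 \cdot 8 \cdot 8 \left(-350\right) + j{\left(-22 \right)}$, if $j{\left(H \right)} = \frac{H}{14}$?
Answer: $- \frac{1097611}{7} \approx -1.568 \cdot 10^{5}$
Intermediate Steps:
$j{\left(H \right)} = \frac{H}{14}$ ($j{\left(H \right)} = H \frac{1}{14} = \frac{H}{14}$)
$7 \cdot 8 \cdot 8 \left(-350\right) + j{\left(-22 \right)} = 7 \cdot 8 \cdot 8 \left(-350\right) + \frac{1}{14} \left(-22\right) = 56 \cdot 8 \left(-350\right) - \frac{11}{7} = 448 \left(-350\right) - \frac{11}{7} = -156800 - \frac{11}{7} = - \frac{1097611}{7}$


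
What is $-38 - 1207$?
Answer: $-1245$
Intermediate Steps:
$-38 - 1207 = -1245$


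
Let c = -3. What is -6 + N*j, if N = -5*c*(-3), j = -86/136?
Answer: 1527/68 ≈ 22.456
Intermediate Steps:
j = -43/68 (j = -86*1/136 = -43/68 ≈ -0.63235)
N = -45 (N = -5*(-3)*(-3) = 15*(-3) = -45)
-6 + N*j = -6 - 45*(-43/68) = -6 + 1935/68 = 1527/68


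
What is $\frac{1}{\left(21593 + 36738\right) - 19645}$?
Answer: $\frac{1}{38686} \approx 2.5849 \cdot 10^{-5}$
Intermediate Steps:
$\frac{1}{\left(21593 + 36738\right) - 19645} = \frac{1}{58331 - 19645} = \frac{1}{38686}$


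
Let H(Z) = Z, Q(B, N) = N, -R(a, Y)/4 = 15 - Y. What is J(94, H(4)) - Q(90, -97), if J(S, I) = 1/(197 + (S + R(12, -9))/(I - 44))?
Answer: 382297/3941 ≈ 97.005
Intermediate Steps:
R(a, Y) = -60 + 4*Y (R(a, Y) = -4*(15 - Y) = -60 + 4*Y)
J(S, I) = 1/(197 + (-96 + S)/(-44 + I)) (J(S, I) = 1/(197 + (S + (-60 + 4*(-9)))/(I - 44)) = 1/(197 + (S + (-60 - 36))/(-44 + I)) = 1/(197 + (S - 96)/(-44 + I)) = 1/(197 + (-96 + S)/(-44 + I)))
J(94, H(4)) - Q(90, -97) = (-44 + 4)/(-8764 + 94 + 197*4) - 1*(-97) = -40/(-8764 + 94 + 788) + 97 = -40/(-7882) + 97 = -1/7882*(-40) + 97 = 20/3941 + 97 = 382297/3941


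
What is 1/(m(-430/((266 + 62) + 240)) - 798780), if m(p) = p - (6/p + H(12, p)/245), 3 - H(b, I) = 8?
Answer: -2991940/2389880324301 ≈ -1.2519e-6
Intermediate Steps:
H(b, I) = -5 (H(b, I) = 3 - 1*8 = 3 - 8 = -5)
m(p) = 1/49 + p - 6/p (m(p) = p - (6/p - 5/245) = p - (6/p - 5*1/245) = p - (6/p - 1/49) = p - (-1/49 + 6/p) = p + (1/49 - 6/p) = 1/49 + p - 6/p)
1/(m(-430/((266 + 62) + 240)) - 798780) = 1/((1/49 - 430/((266 + 62) + 240) - 6/((-430/((266 + 62) + 240)))) - 798780) = 1/((1/49 - 430/(328 + 240) - 6/((-430/(328 + 240)))) - 798780) = 1/((1/49 - 430/568 - 6/((-430/568))) - 798780) = 1/((1/49 - 430*1/568 - 6/((-430*1/568))) - 798780) = 1/((1/49 - 215/284 - 6/(-215/284)) - 798780) = 1/((1/49 - 215/284 - 6*(-284/215)) - 798780) = 1/((1/49 - 215/284 + 1704/215) - 798780) = 1/(21508899/2991940 - 798780) = 1/(-2389880324301/2991940) = -2991940/2389880324301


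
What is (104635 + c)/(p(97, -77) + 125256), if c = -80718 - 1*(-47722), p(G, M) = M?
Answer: 71639/125179 ≈ 0.57229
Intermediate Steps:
c = -32996 (c = -80718 + 47722 = -32996)
(104635 + c)/(p(97, -77) + 125256) = (104635 - 32996)/(-77 + 125256) = 71639/125179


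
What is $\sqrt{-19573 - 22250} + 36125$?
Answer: $36125 + 3 i \sqrt{4647} \approx 36125.0 + 204.51 i$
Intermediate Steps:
$\sqrt{-19573 - 22250} + 36125 = \sqrt{-41823} + 36125 = 3 i \sqrt{4647} + 36125 = 36125 + 3 i \sqrt{4647}$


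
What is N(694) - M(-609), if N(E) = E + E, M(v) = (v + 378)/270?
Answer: 124997/90 ≈ 1388.9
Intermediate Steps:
M(v) = 7/5 + v/270 (M(v) = (378 + v)/270 = 7/5 + v/270)
N(E) = 2*E
N(694) - M(-609) = 2*694 - (7/5 + (1/270)*(-609)) = 1388 - (7/5 - 203/90) = 1388 - 1*(-77/90) = 1388 + 77/90 = 124997/90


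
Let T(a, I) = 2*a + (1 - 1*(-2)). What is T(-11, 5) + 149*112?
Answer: 16669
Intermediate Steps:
T(a, I) = 3 + 2*a (T(a, I) = 2*a + (1 + 2) = 2*a + 3 = 3 + 2*a)
T(-11, 5) + 149*112 = (3 + 2*(-11)) + 149*112 = (3 - 22) + 16688 = -19 + 16688 = 16669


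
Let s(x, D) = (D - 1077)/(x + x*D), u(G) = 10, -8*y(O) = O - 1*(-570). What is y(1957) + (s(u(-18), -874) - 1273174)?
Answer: -44470258631/34920 ≈ -1.2735e+6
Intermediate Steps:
y(O) = -285/4 - O/8 (y(O) = -(O - 1*(-570))/8 = -(O + 570)/8 = -(570 + O)/8 = -285/4 - O/8)
s(x, D) = (-1077 + D)/(x + D*x)
y(1957) + (s(u(-18), -874) - 1273174) = (-285/4 - ⅛*1957) + ((-1077 - 874)/(10*(1 - 874)) - 1273174) = (-285/4 - 1957/8) + ((⅒)*(-1951)/(-873) - 1273174) = -2527/8 + ((⅒)*(-1/873)*(-1951) - 1273174) = -2527/8 + (1951/8730 - 1273174) = -2527/8 - 11114807069/8730 = -44470258631/34920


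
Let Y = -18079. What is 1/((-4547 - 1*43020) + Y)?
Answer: -1/65646 ≈ -1.5233e-5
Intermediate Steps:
1/((-4547 - 1*43020) + Y) = 1/((-4547 - 1*43020) - 18079) = 1/((-4547 - 43020) - 18079) = 1/(-47567 - 18079) = 1/(-65646) = -1/65646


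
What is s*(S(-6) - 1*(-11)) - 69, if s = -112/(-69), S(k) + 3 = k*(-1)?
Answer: -3193/69 ≈ -46.275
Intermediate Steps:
S(k) = -3 - k (S(k) = -3 + k*(-1) = -3 - k)
s = 112/69 (s = -112*(-1/69) = 112/69 ≈ 1.6232)
s*(S(-6) - 1*(-11)) - 69 = 112*((-3 - 1*(-6)) - 1*(-11))/69 - 69 = 112*((-3 + 6) + 11)/69 - 69 = 112*(3 + 11)/69 - 69 = (112/69)*14 - 69 = 1568/69 - 69 = -3193/69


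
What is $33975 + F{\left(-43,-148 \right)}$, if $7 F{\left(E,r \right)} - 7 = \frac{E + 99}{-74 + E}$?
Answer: $\frac{3975184}{117} \approx 33976.0$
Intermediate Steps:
$F{\left(E,r \right)} = 1 + \frac{99 + E}{7 \left(-74 + E\right)}$ ($F{\left(E,r \right)} = 1 + \frac{\left(E + 99\right) \frac{1}{-74 + E}}{7} = 1 + \frac{\left(99 + E\right) \frac{1}{-74 + E}}{7} = 1 + \frac{\frac{1}{-74 + E} \left(99 + E\right)}{7} = 1 + \frac{99 + E}{7 \left(-74 + E\right)}$)
$33975 + F{\left(-43,-148 \right)} = 33975 + \frac{-419 + 8 \left(-43\right)}{7 \left(-74 - 43\right)} = 33975 + \frac{-419 - 344}{7 \left(-117\right)} = 33975 + \frac{1}{7} \left(- \frac{1}{117}\right) \left(-763\right) = 33975 + \frac{109}{117} = \frac{3975184}{117}$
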